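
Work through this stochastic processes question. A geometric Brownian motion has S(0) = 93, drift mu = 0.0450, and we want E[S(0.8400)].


E[S(t)] = S(0) * exp(mu * t)
= 93 * exp(0.0450 * 0.8400)
= 93 * 1.0385
= 96.5827

96.5827


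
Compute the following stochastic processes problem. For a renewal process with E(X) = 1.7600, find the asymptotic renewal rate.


Long-run renewal rate = 1/E(X)
= 1/1.7600
= 0.5682

0.5682


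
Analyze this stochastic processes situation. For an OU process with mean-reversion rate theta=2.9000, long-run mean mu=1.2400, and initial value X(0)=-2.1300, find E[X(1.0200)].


E[X(t)] = mu + (X(0) - mu)*exp(-theta*t)
= 1.2400 + (-2.1300 - 1.2400)*exp(-2.9000*1.0200)
= 1.2400 + -3.3700 * 0.0519
= 1.0650

1.0650


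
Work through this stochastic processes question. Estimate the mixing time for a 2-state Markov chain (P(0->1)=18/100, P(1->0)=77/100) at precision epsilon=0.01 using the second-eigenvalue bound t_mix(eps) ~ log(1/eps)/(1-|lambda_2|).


lambda_2 = |1 - p01 - p10| = |1 - 0.1800 - 0.7700| = 0.0500
t_mix ~ log(1/eps)/(1 - |lambda_2|)
= log(100)/(1 - 0.0500) = 4.6052/0.9500
= 4.8475

4.8475


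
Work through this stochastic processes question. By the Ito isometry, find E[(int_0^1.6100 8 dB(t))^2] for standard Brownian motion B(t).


By Ito isometry: E[(int f dB)^2] = int f^2 dt
= 8^2 * 1.6100
= 64 * 1.6100 = 103.0400

103.0400


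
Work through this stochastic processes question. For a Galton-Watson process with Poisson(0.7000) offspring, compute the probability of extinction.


Since mu = 0.7000 <= 1, extinction probability = 1.

1.0000


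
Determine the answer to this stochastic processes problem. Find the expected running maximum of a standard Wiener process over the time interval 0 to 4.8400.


E(max B(s)) = sqrt(2t/pi)
= sqrt(2*4.8400/pi)
= sqrt(3.0812)
= 1.7553

1.7553


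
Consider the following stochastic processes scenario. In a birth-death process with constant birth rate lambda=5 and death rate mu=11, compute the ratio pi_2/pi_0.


For birth-death process, pi_n/pi_0 = (lambda/mu)^n
= (5/11)^2
= 0.2066

0.2066


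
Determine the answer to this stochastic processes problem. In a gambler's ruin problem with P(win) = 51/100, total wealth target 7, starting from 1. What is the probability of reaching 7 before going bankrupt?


Gambler's ruin formula:
r = q/p = 0.4900/0.5100 = 0.9608
P(win) = (1 - r^i)/(1 - r^N)
= (1 - 0.9608^1)/(1 - 0.9608^7)
= 0.1606

0.1606


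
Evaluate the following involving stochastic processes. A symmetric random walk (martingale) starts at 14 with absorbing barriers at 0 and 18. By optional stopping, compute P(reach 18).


By optional stopping theorem: E(M at tau) = M(0) = 14
P(hit 18)*18 + P(hit 0)*0 = 14
P(hit 18) = (14 - 0)/(18 - 0) = 7/9 = 0.7778

0.7778


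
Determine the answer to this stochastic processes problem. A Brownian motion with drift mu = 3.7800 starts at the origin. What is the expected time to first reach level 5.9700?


Expected first passage time = a/mu
= 5.9700/3.7800
= 1.5794

1.5794


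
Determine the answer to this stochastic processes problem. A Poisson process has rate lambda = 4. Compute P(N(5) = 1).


P(N(t)=k) = (lambda*t)^k * exp(-lambda*t) / k!
lambda*t = 20
= 20^1 * exp(-20) / 1!
= 20 * 2.0612e-09 / 1
= 4.1223e-08

4.1223e-08


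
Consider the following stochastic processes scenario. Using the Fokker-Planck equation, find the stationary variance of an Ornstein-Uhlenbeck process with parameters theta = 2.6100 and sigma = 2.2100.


Stationary variance = sigma^2 / (2*theta)
= 2.2100^2 / (2*2.6100)
= 4.8841 / 5.2200
= 0.9357

0.9357


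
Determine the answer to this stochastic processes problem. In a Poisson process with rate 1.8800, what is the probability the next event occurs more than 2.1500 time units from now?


P(X > t) = exp(-lambda * t)
= exp(-1.8800 * 2.1500)
= exp(-4.0420) = 0.0176

0.0176


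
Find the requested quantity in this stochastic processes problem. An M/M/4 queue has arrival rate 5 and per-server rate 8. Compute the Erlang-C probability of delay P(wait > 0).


a = lambda/mu = 0.6250
rho = a/c = 0.1562
Erlang-C formula applied:
C(c,a) = 0.0040

0.0040


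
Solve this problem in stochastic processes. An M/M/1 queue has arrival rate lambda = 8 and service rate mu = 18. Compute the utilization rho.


rho = lambda/mu
= 8/18
= 0.4444

0.4444


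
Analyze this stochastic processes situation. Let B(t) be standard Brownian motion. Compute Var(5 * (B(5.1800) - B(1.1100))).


Var(alpha*(B(t)-B(s))) = alpha^2 * (t-s)
= 5^2 * (5.1800 - 1.1100)
= 25 * 4.0700
= 101.7500

101.7500


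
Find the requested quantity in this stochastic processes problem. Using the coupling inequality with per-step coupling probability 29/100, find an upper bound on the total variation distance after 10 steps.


TV distance bound <= (1-delta)^n
= (1 - 0.2900)^10
= 0.7100^10
= 0.0326

0.0326


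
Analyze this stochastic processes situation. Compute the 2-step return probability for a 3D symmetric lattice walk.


P(return in 2 steps) = P(reverse first step) = 1/(2d)
= 1/6
= 0.1667

0.1667


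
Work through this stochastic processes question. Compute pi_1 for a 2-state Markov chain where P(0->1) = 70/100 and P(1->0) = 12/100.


Stationary distribution: pi_0 = p10/(p01+p10), pi_1 = p01/(p01+p10)
p01 = 0.7000, p10 = 0.1200
pi_1 = 0.8537

0.8537


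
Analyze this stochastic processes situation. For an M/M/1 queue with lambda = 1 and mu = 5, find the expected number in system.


rho = 1/5 = 0.2000
L = rho/(1-rho)
= 0.2000/0.8000
= 0.2500

0.2500


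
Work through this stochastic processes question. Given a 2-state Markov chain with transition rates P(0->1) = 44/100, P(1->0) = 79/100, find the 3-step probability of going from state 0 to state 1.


Computing P^3 by matrix multiplication.
P = [[0.5600, 0.4400], [0.7900, 0.2100]]
After raising P to the power 3:
P^3(0,1) = 0.3621

0.3621


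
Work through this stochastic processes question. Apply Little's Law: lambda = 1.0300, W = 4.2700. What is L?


Little's Law: L = lambda * W
= 1.0300 * 4.2700
= 4.3981

4.3981


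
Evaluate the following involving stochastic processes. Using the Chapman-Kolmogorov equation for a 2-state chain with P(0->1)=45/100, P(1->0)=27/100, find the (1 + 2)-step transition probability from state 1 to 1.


P^3 = P^1 * P^2
Computing via matrix multiplication of the transition matrix.
Entry (1,1) of P^3 = 0.6332

0.6332


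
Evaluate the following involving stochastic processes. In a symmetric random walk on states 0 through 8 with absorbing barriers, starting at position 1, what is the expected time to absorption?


For symmetric RW on 0,...,N with absorbing barriers, E(i) = i*(N-i)
E(1) = 1 * 7 = 7

7


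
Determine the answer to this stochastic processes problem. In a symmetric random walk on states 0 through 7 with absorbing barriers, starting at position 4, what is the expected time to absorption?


For symmetric RW on 0,...,N with absorbing barriers, E(i) = i*(N-i)
E(4) = 4 * 3 = 12

12


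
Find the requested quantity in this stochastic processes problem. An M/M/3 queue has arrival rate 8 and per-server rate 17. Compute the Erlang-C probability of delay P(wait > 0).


a = lambda/mu = 0.4706
rho = a/c = 0.1569
Erlang-C formula applied:
C(c,a) = 0.0129

0.0129


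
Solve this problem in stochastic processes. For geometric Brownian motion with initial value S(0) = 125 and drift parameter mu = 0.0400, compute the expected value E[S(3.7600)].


E[S(t)] = S(0) * exp(mu * t)
= 125 * exp(0.0400 * 3.7600)
= 125 * 1.1623
= 145.2874

145.2874


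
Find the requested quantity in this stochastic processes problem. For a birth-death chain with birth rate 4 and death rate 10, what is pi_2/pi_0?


For birth-death process, pi_n/pi_0 = (lambda/mu)^n
= (4/10)^2
= 0.1600

0.1600


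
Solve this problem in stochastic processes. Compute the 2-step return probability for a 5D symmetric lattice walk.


P(return in 2 steps) = P(reverse first step) = 1/(2d)
= 1/10
= 0.1000

0.1000


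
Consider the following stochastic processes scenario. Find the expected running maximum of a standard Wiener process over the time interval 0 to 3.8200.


E(max B(s)) = sqrt(2t/pi)
= sqrt(2*3.8200/pi)
= sqrt(2.4319)
= 1.5595

1.5595


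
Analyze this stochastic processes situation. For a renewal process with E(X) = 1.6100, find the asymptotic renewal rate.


Long-run renewal rate = 1/E(X)
= 1/1.6100
= 0.6211

0.6211


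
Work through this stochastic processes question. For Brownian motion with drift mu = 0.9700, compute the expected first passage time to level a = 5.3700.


Expected first passage time = a/mu
= 5.3700/0.9700
= 5.5361

5.5361


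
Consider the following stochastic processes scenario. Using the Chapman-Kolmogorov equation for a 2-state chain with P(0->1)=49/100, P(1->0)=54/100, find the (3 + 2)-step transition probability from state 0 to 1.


P^5 = P^3 * P^2
Computing via matrix multiplication of the transition matrix.
Entry (0,1) of P^5 = 0.4757

0.4757


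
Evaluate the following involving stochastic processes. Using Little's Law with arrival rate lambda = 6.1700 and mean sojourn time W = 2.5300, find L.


Little's Law: L = lambda * W
= 6.1700 * 2.5300
= 15.6101

15.6101


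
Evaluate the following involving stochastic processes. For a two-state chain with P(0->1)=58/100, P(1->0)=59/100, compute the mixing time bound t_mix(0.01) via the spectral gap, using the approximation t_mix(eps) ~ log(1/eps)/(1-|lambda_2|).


lambda_2 = |1 - p01 - p10| = |1 - 0.5800 - 0.5900| = 0.1700
t_mix ~ log(1/eps)/(1 - |lambda_2|)
= log(100)/(1 - 0.1700) = 4.6052/0.8300
= 5.5484

5.5484


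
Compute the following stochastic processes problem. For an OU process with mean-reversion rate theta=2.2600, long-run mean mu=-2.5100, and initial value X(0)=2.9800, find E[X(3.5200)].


E[X(t)] = mu + (X(0) - mu)*exp(-theta*t)
= -2.5100 + (2.9800 - -2.5100)*exp(-2.2600*3.5200)
= -2.5100 + 5.4900 * 3.5083e-04
= -2.5081

-2.5081


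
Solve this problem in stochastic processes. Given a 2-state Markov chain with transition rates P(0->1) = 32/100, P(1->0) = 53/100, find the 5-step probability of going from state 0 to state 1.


Computing P^5 by matrix multiplication.
P = [[0.6800, 0.3200], [0.5300, 0.4700]]
After raising P to the power 5:
P^5(0,1) = 0.3764

0.3764


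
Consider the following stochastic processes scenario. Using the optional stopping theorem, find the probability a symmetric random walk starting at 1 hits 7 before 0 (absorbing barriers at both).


By optional stopping theorem: E(M at tau) = M(0) = 1
P(hit 7)*7 + P(hit 0)*0 = 1
P(hit 7) = (1 - 0)/(7 - 0) = 1/7 = 0.1429

0.1429


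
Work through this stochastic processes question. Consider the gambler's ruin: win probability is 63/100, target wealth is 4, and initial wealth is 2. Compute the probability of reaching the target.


Gambler's ruin formula:
r = q/p = 0.3700/0.6300 = 0.5873
P(win) = (1 - r^i)/(1 - r^N)
= (1 - 0.5873^2)/(1 - 0.5873^4)
= 0.7435

0.7435


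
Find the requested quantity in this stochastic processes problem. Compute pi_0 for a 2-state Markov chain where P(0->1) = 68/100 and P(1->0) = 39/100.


Stationary distribution: pi_0 = p10/(p01+p10), pi_1 = p01/(p01+p10)
p01 = 0.6800, p10 = 0.3900
pi_0 = 0.3645

0.3645


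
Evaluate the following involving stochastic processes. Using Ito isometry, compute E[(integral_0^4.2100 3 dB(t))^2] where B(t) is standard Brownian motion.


By Ito isometry: E[(int f dB)^2] = int f^2 dt
= 3^2 * 4.2100
= 9 * 4.2100 = 37.8900

37.8900


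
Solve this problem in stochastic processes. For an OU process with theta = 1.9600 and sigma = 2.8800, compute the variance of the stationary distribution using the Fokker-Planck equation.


Stationary variance = sigma^2 / (2*theta)
= 2.8800^2 / (2*1.9600)
= 8.2944 / 3.9200
= 2.1159

2.1159


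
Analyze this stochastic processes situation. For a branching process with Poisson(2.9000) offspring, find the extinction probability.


Since mu = 2.9000 > 1, extinction prob q < 1.
Solve s = exp(mu*(s-1)) iteratively.
q = 0.0668

0.0668


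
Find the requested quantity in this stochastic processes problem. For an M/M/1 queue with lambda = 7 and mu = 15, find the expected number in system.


rho = 7/15 = 0.4667
L = rho/(1-rho)
= 0.4667/0.5333
= 0.8750

0.8750


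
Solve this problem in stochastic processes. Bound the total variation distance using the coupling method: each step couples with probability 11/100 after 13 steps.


TV distance bound <= (1-delta)^n
= (1 - 0.1100)^13
= 0.8900^13
= 0.2198

0.2198


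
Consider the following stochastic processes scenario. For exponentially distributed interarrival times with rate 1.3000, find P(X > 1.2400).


P(X > t) = exp(-lambda * t)
= exp(-1.3000 * 1.2400)
= exp(-1.6120) = 0.1995

0.1995


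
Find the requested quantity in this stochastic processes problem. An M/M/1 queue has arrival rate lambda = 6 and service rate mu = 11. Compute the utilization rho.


rho = lambda/mu
= 6/11
= 0.5455

0.5455


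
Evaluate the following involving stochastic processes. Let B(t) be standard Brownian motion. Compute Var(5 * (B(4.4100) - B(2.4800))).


Var(alpha*(B(t)-B(s))) = alpha^2 * (t-s)
= 5^2 * (4.4100 - 2.4800)
= 25 * 1.9300
= 48.2500

48.2500


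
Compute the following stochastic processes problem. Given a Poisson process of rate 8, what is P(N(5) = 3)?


P(N(t)=k) = (lambda*t)^k * exp(-lambda*t) / k!
lambda*t = 40
= 40^3 * exp(-40) / 3!
= 64000 * 4.2484e-18 / 6
= 4.5316e-14

4.5316e-14


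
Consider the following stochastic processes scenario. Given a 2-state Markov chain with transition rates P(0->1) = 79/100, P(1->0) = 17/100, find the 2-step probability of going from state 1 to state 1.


Computing P^2 by matrix multiplication.
P = [[0.2100, 0.7900], [0.1700, 0.8300]]
After raising P to the power 2:
P^2(1,1) = 0.8232

0.8232


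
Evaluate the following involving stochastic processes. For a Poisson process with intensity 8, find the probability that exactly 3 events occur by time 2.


P(N(t)=k) = (lambda*t)^k * exp(-lambda*t) / k!
lambda*t = 16
= 16^3 * exp(-16) / 3!
= 4096 * 1.1254e-07 / 6
= 7.6824e-05

7.6824e-05


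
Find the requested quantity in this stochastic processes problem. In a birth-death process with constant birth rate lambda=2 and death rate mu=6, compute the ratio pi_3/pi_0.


For birth-death process, pi_n/pi_0 = (lambda/mu)^n
= (2/6)^3
= 0.0370

0.0370


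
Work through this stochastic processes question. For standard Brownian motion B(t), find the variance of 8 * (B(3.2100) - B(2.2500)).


Var(alpha*(B(t)-B(s))) = alpha^2 * (t-s)
= 8^2 * (3.2100 - 2.2500)
= 64 * 0.9600
= 61.4400

61.4400


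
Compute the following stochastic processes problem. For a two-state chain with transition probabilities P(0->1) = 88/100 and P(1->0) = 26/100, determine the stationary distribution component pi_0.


Stationary distribution: pi_0 = p10/(p01+p10), pi_1 = p01/(p01+p10)
p01 = 0.8800, p10 = 0.2600
pi_0 = 0.2281

0.2281


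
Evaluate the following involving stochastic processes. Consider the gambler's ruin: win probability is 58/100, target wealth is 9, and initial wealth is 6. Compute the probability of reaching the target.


Gambler's ruin formula:
r = q/p = 0.4200/0.5800 = 0.7241
P(win) = (1 - r^i)/(1 - r^N)
= (1 - 0.7241^6)/(1 - 0.7241^9)
= 0.9054

0.9054


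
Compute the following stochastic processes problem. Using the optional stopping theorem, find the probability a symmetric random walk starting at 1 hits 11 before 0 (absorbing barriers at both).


By optional stopping theorem: E(M at tau) = M(0) = 1
P(hit 11)*11 + P(hit 0)*0 = 1
P(hit 11) = (1 - 0)/(11 - 0) = 1/11 = 0.0909

0.0909


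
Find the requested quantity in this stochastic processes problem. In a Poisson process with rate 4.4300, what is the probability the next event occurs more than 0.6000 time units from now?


P(X > t) = exp(-lambda * t)
= exp(-4.4300 * 0.6000)
= exp(-2.6580) = 0.0701

0.0701


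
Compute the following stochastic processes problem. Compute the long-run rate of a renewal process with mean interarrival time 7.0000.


Long-run renewal rate = 1/E(X)
= 1/7.0000
= 0.1429

0.1429


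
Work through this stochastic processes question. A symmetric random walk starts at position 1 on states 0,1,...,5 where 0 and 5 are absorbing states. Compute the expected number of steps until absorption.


For symmetric RW on 0,...,N with absorbing barriers, E(i) = i*(N-i)
E(1) = 1 * 4 = 4

4


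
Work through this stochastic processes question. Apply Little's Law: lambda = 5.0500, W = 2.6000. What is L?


Little's Law: L = lambda * W
= 5.0500 * 2.6000
= 13.1300

13.1300


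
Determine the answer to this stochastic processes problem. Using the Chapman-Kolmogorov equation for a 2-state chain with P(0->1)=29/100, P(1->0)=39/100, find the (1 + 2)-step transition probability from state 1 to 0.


P^3 = P^1 * P^2
Computing via matrix multiplication of the transition matrix.
Entry (1,0) of P^3 = 0.5547

0.5547


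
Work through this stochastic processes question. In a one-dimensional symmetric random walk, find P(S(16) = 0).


P(S(16) = 0) = C(16,8) / 4^8
= 12870 / 65536
= 0.1964

0.1964


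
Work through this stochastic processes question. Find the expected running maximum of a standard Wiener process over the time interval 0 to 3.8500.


E(max B(s)) = sqrt(2t/pi)
= sqrt(2*3.8500/pi)
= sqrt(2.4510)
= 1.5656

1.5656


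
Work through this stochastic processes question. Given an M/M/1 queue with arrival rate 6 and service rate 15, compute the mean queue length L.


rho = 6/15 = 0.4000
L = rho/(1-rho)
= 0.4000/0.6000
= 0.6667

0.6667


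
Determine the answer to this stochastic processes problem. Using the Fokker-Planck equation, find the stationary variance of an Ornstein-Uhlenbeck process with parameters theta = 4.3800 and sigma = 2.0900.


Stationary variance = sigma^2 / (2*theta)
= 2.0900^2 / (2*4.3800)
= 4.3681 / 8.7600
= 0.4986

0.4986


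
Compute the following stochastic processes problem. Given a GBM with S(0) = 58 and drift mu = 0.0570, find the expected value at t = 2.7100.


E[S(t)] = S(0) * exp(mu * t)
= 58 * exp(0.0570 * 2.7100)
= 58 * 1.1670
= 67.6883

67.6883


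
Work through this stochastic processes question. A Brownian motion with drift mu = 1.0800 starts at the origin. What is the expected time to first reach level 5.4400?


Expected first passage time = a/mu
= 5.4400/1.0800
= 5.0370

5.0370


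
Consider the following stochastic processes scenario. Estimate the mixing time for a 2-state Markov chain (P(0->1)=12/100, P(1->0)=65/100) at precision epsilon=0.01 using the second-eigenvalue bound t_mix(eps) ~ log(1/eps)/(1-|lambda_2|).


lambda_2 = |1 - p01 - p10| = |1 - 0.1200 - 0.6500| = 0.2300
t_mix ~ log(1/eps)/(1 - |lambda_2|)
= log(100)/(1 - 0.2300) = 4.6052/0.7700
= 5.9807

5.9807


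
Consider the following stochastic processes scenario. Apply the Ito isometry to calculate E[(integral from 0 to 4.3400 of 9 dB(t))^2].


By Ito isometry: E[(int f dB)^2] = int f^2 dt
= 9^2 * 4.3400
= 81 * 4.3400 = 351.5400

351.5400


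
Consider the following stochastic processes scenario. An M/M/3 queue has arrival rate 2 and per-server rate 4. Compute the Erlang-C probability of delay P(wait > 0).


a = lambda/mu = 0.5000
rho = a/c = 0.1667
Erlang-C formula applied:
C(c,a) = 0.0152

0.0152


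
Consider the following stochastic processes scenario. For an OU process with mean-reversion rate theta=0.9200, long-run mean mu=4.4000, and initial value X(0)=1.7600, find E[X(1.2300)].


E[X(t)] = mu + (X(0) - mu)*exp(-theta*t)
= 4.4000 + (1.7600 - 4.4000)*exp(-0.9200*1.2300)
= 4.4000 + -2.6400 * 0.3225
= 3.5486

3.5486


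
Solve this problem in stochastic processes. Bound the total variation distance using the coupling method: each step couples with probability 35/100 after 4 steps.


TV distance bound <= (1-delta)^n
= (1 - 0.3500)^4
= 0.6500^4
= 0.1785

0.1785


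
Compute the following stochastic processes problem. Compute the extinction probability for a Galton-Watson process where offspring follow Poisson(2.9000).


Since mu = 2.9000 > 1, extinction prob q < 1.
Solve s = exp(mu*(s-1)) iteratively.
q = 0.0668

0.0668


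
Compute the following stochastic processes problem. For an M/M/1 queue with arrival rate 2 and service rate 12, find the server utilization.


rho = lambda/mu
= 2/12
= 0.1667

0.1667


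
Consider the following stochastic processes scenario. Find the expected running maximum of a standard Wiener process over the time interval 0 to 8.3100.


E(max B(s)) = sqrt(2t/pi)
= sqrt(2*8.3100/pi)
= sqrt(5.2903)
= 2.3001

2.3001


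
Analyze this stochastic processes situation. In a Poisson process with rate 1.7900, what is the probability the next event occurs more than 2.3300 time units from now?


P(X > t) = exp(-lambda * t)
= exp(-1.7900 * 2.3300)
= exp(-4.1707) = 0.0154

0.0154


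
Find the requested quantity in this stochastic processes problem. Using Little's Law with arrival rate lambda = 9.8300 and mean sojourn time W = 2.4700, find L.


Little's Law: L = lambda * W
= 9.8300 * 2.4700
= 24.2801

24.2801


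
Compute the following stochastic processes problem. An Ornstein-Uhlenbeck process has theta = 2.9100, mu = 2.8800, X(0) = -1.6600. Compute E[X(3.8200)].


E[X(t)] = mu + (X(0) - mu)*exp(-theta*t)
= 2.8800 + (-1.6600 - 2.8800)*exp(-2.9100*3.8200)
= 2.8800 + -4.5400 * 1.4869e-05
= 2.8799

2.8799


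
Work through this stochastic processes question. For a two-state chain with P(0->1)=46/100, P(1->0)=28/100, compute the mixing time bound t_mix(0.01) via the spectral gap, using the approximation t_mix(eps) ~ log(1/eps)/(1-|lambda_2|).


lambda_2 = |1 - p01 - p10| = |1 - 0.4600 - 0.2800| = 0.2600
t_mix ~ log(1/eps)/(1 - |lambda_2|)
= log(100)/(1 - 0.2600) = 4.6052/0.7400
= 6.2232

6.2232


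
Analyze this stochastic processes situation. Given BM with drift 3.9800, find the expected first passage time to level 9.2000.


Expected first passage time = a/mu
= 9.2000/3.9800
= 2.3116

2.3116


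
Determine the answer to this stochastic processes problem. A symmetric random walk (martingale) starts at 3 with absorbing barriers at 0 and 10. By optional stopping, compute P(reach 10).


By optional stopping theorem: E(M at tau) = M(0) = 3
P(hit 10)*10 + P(hit 0)*0 = 3
P(hit 10) = (3 - 0)/(10 - 0) = 3/10 = 0.3000

0.3000


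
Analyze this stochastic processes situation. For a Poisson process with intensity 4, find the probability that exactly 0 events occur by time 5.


P(N(t)=k) = (lambda*t)^k * exp(-lambda*t) / k!
lambda*t = 20
= 20^0 * exp(-20) / 0!
= 1 * 2.0612e-09 / 1
= 2.0612e-09

2.0612e-09


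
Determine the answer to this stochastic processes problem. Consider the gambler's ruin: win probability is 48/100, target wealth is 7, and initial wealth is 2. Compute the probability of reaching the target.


Gambler's ruin formula:
r = q/p = 0.5200/0.4800 = 1.0833
P(win) = (1 - r^i)/(1 - r^N)
= (1 - 1.0833^2)/(1 - 1.0833^7)
= 0.2311

0.2311


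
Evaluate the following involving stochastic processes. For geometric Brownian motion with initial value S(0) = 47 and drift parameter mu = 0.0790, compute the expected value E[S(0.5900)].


E[S(t)] = S(0) * exp(mu * t)
= 47 * exp(0.0790 * 0.5900)
= 47 * 1.0477
= 49.2425

49.2425


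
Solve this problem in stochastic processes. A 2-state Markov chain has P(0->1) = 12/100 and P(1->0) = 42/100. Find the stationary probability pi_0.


Stationary distribution: pi_0 = p10/(p01+p10), pi_1 = p01/(p01+p10)
p01 = 0.1200, p10 = 0.4200
pi_0 = 0.7778

0.7778


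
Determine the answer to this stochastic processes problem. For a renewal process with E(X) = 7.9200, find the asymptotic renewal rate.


Long-run renewal rate = 1/E(X)
= 1/7.9200
= 0.1263

0.1263


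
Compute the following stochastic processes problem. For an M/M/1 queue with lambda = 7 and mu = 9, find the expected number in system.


rho = 7/9 = 0.7778
L = rho/(1-rho)
= 0.7778/0.2222
= 3.5000

3.5000


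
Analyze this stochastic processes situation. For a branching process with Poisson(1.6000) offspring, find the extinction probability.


Since mu = 1.6000 > 1, extinction prob q < 1.
Solve s = exp(mu*(s-1)) iteratively.
q = 0.3580

0.3580


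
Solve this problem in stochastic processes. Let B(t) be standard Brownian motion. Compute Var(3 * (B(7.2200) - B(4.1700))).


Var(alpha*(B(t)-B(s))) = alpha^2 * (t-s)
= 3^2 * (7.2200 - 4.1700)
= 9 * 3.0500
= 27.4500

27.4500


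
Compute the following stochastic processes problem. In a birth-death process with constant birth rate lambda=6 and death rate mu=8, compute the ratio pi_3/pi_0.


For birth-death process, pi_n/pi_0 = (lambda/mu)^n
= (6/8)^3
= 0.4219

0.4219


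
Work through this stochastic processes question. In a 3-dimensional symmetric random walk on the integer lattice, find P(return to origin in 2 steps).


P(return in 2 steps) = P(reverse first step) = 1/(2d)
= 1/6
= 0.1667

0.1667


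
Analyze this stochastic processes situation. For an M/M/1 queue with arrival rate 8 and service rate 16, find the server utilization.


rho = lambda/mu
= 8/16
= 0.5000

0.5000


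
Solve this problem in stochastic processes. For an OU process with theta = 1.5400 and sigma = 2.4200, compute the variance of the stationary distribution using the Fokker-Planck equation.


Stationary variance = sigma^2 / (2*theta)
= 2.4200^2 / (2*1.5400)
= 5.8564 / 3.0800
= 1.9014

1.9014


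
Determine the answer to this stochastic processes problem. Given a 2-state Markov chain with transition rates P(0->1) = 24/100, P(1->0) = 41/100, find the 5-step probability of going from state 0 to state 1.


Computing P^5 by matrix multiplication.
P = [[0.7600, 0.2400], [0.4100, 0.5900]]
After raising P to the power 5:
P^5(0,1) = 0.3673

0.3673


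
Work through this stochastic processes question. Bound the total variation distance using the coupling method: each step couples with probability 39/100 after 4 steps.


TV distance bound <= (1-delta)^n
= (1 - 0.3900)^4
= 0.6100^4
= 0.1385

0.1385


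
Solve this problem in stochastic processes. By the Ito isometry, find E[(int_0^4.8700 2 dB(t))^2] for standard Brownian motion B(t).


By Ito isometry: E[(int f dB)^2] = int f^2 dt
= 2^2 * 4.8700
= 4 * 4.8700 = 19.4800

19.4800


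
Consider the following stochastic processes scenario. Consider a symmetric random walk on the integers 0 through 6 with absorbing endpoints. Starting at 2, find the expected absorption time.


For symmetric RW on 0,...,N with absorbing barriers, E(i) = i*(N-i)
E(2) = 2 * 4 = 8

8


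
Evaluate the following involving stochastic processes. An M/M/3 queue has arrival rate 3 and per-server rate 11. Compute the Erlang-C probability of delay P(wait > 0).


a = lambda/mu = 0.2727
rho = a/c = 0.0909
Erlang-C formula applied:
C(c,a) = 0.0028

0.0028


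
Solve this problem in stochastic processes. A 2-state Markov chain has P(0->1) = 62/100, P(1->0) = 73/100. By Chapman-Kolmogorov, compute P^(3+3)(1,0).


P^6 = P^3 * P^3
Computing via matrix multiplication of the transition matrix.
Entry (1,0) of P^6 = 0.5397

0.5397


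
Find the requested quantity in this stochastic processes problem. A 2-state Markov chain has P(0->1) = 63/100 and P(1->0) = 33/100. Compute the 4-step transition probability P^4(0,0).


Computing P^4 by matrix multiplication.
P = [[0.3700, 0.6300], [0.3300, 0.6700]]
After raising P to the power 4:
P^4(0,0) = 0.3438

0.3438


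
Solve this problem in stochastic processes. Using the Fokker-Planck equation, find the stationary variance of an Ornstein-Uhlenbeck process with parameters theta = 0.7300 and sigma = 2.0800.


Stationary variance = sigma^2 / (2*theta)
= 2.0800^2 / (2*0.7300)
= 4.3264 / 1.4600
= 2.9633

2.9633


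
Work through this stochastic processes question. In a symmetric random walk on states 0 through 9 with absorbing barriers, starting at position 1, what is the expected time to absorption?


For symmetric RW on 0,...,N with absorbing barriers, E(i) = i*(N-i)
E(1) = 1 * 8 = 8

8


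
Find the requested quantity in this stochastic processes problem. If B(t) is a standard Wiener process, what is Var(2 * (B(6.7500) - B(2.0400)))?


Var(alpha*(B(t)-B(s))) = alpha^2 * (t-s)
= 2^2 * (6.7500 - 2.0400)
= 4 * 4.7100
= 18.8400

18.8400


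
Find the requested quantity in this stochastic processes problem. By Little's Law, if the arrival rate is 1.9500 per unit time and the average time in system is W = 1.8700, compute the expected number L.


Little's Law: L = lambda * W
= 1.9500 * 1.8700
= 3.6465

3.6465


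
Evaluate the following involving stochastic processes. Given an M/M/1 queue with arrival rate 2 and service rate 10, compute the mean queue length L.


rho = 2/10 = 0.2000
L = rho/(1-rho)
= 0.2000/0.8000
= 0.2500

0.2500


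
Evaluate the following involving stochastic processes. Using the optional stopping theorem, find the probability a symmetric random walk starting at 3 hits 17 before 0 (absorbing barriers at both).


By optional stopping theorem: E(M at tau) = M(0) = 3
P(hit 17)*17 + P(hit 0)*0 = 3
P(hit 17) = (3 - 0)/(17 - 0) = 3/17 = 0.1765

0.1765


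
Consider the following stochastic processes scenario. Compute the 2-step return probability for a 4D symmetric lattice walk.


P(return in 2 steps) = P(reverse first step) = 1/(2d)
= 1/8
= 0.1250

0.1250


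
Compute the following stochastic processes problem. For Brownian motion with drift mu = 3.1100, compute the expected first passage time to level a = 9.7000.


Expected first passage time = a/mu
= 9.7000/3.1100
= 3.1190

3.1190


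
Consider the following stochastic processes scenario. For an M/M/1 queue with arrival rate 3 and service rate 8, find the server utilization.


rho = lambda/mu
= 3/8
= 0.3750

0.3750


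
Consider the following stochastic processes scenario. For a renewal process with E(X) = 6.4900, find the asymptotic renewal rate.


Long-run renewal rate = 1/E(X)
= 1/6.4900
= 0.1541

0.1541


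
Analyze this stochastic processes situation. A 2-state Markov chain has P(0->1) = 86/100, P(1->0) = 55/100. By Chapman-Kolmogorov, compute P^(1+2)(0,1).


P^3 = P^1 * P^2
Computing via matrix multiplication of the transition matrix.
Entry (0,1) of P^3 = 0.6520

0.6520


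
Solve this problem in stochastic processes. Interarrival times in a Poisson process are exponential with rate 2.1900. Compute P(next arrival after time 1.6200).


P(X > t) = exp(-lambda * t)
= exp(-2.1900 * 1.6200)
= exp(-3.5478) = 0.0288

0.0288


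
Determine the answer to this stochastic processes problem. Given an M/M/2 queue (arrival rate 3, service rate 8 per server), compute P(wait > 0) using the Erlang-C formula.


a = lambda/mu = 0.3750
rho = a/c = 0.1875
Erlang-C formula applied:
C(c,a) = 0.0592

0.0592


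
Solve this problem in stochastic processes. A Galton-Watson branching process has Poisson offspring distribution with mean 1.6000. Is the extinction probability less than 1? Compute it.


Since mu = 1.6000 > 1, extinction prob q < 1.
Solve s = exp(mu*(s-1)) iteratively.
q = 0.3580

0.3580


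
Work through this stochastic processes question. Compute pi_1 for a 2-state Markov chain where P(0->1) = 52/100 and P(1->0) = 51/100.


Stationary distribution: pi_0 = p10/(p01+p10), pi_1 = p01/(p01+p10)
p01 = 0.5200, p10 = 0.5100
pi_1 = 0.5049

0.5049


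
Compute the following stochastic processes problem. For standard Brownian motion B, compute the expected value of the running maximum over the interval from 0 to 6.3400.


E(max B(s)) = sqrt(2t/pi)
= sqrt(2*6.3400/pi)
= sqrt(4.0362)
= 2.0090

2.0090


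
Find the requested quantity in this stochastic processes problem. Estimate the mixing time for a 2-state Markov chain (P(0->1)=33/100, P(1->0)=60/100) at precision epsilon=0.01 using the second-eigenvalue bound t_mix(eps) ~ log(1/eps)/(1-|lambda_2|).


lambda_2 = |1 - p01 - p10| = |1 - 0.3300 - 0.6000| = 0.0700
t_mix ~ log(1/eps)/(1 - |lambda_2|)
= log(100)/(1 - 0.0700) = 4.6052/0.9300
= 4.9518

4.9518


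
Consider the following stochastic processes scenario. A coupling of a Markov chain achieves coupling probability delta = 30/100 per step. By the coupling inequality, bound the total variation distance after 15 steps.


TV distance bound <= (1-delta)^n
= (1 - 0.3000)^15
= 0.7000^15
= 0.0047

0.0047


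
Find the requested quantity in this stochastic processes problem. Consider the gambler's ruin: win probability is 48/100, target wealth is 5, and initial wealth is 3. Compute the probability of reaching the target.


Gambler's ruin formula:
r = q/p = 0.5200/0.4800 = 1.0833
P(win) = (1 - r^i)/(1 - r^N)
= (1 - 1.0833^3)/(1 - 1.0833^5)
= 0.5515

0.5515


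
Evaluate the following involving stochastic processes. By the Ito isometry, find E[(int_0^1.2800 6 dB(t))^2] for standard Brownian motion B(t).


By Ito isometry: E[(int f dB)^2] = int f^2 dt
= 6^2 * 1.2800
= 36 * 1.2800 = 46.0800

46.0800


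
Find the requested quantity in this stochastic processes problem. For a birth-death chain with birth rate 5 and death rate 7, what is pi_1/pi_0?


For birth-death process, pi_n/pi_0 = (lambda/mu)^n
= (5/7)^1
= 0.7143

0.7143


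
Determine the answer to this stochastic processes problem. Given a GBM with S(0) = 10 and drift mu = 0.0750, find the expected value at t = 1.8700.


E[S(t)] = S(0) * exp(mu * t)
= 10 * exp(0.0750 * 1.8700)
= 10 * 1.1506
= 11.5056

11.5056


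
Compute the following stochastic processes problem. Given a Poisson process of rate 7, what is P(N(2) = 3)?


P(N(t)=k) = (lambda*t)^k * exp(-lambda*t) / k!
lambda*t = 14
= 14^3 * exp(-14) / 3!
= 2744 * 8.3153e-07 / 6
= 3.8029e-04

3.8029e-04


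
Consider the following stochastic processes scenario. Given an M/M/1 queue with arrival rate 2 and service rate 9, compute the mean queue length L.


rho = 2/9 = 0.2222
L = rho/(1-rho)
= 0.2222/0.7778
= 0.2857

0.2857


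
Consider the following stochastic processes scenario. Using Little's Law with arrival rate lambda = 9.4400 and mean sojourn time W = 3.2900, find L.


Little's Law: L = lambda * W
= 9.4400 * 3.2900
= 31.0576

31.0576


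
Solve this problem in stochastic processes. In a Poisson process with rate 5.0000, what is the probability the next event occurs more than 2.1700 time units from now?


P(X > t) = exp(-lambda * t)
= exp(-5.0000 * 2.1700)
= exp(-10.8500) = 1.9405e-05

1.9405e-05


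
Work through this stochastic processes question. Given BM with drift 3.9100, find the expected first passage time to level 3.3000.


Expected first passage time = a/mu
= 3.3000/3.9100
= 0.8440

0.8440


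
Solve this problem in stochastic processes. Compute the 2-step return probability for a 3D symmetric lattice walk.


P(return in 2 steps) = P(reverse first step) = 1/(2d)
= 1/6
= 0.1667

0.1667


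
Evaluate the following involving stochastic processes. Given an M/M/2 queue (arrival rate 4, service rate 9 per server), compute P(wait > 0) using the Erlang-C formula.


a = lambda/mu = 0.4444
rho = a/c = 0.2222
Erlang-C formula applied:
C(c,a) = 0.0808

0.0808


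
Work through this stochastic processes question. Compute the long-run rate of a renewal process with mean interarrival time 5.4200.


Long-run renewal rate = 1/E(X)
= 1/5.4200
= 0.1845

0.1845


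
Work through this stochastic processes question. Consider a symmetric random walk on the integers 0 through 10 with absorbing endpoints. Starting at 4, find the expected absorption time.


For symmetric RW on 0,...,N with absorbing barriers, E(i) = i*(N-i)
E(4) = 4 * 6 = 24

24


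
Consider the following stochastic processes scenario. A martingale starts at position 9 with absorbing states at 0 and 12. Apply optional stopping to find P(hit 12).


By optional stopping theorem: E(M at tau) = M(0) = 9
P(hit 12)*12 + P(hit 0)*0 = 9
P(hit 12) = (9 - 0)/(12 - 0) = 3/4 = 0.7500

0.7500


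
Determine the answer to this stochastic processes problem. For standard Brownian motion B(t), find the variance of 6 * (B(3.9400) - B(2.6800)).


Var(alpha*(B(t)-B(s))) = alpha^2 * (t-s)
= 6^2 * (3.9400 - 2.6800)
= 36 * 1.2600
= 45.3600

45.3600


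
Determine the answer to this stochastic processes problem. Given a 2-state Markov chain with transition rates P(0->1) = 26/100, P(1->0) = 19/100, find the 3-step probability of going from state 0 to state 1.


Computing P^3 by matrix multiplication.
P = [[0.7400, 0.2600], [0.1900, 0.8100]]
After raising P to the power 3:
P^3(0,1) = 0.4817

0.4817


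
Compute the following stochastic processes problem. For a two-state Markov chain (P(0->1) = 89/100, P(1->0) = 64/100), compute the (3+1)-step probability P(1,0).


P^4 = P^3 * P^1
Computing via matrix multiplication of the transition matrix.
Entry (1,0) of P^4 = 0.3853

0.3853


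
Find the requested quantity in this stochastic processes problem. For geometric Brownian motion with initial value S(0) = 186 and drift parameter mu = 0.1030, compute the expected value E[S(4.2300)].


E[S(t)] = S(0) * exp(mu * t)
= 186 * exp(0.1030 * 4.2300)
= 186 * 1.5460
= 287.5615

287.5615


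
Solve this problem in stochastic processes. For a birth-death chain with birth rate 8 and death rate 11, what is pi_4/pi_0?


For birth-death process, pi_n/pi_0 = (lambda/mu)^n
= (8/11)^4
= 0.2798

0.2798


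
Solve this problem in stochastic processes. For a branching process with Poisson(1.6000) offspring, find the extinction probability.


Since mu = 1.6000 > 1, extinction prob q < 1.
Solve s = exp(mu*(s-1)) iteratively.
q = 0.3580

0.3580


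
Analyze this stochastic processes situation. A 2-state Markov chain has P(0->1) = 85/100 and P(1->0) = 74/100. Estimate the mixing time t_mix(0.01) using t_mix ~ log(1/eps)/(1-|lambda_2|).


lambda_2 = |1 - p01 - p10| = |1 - 0.8500 - 0.7400| = 0.5900
t_mix ~ log(1/eps)/(1 - |lambda_2|)
= log(100)/(1 - 0.5900) = 4.6052/0.4100
= 11.2321

11.2321


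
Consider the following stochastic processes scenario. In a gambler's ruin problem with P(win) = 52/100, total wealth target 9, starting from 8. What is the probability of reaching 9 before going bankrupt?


Gambler's ruin formula:
r = q/p = 0.4800/0.5200 = 0.9231
P(win) = (1 - r^i)/(1 - r^N)
= (1 - 0.9231^8)/(1 - 0.9231^9)
= 0.9210

0.9210


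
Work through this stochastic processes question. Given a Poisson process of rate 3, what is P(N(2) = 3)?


P(N(t)=k) = (lambda*t)^k * exp(-lambda*t) / k!
lambda*t = 6
= 6^3 * exp(-6) / 3!
= 216 * 0.0025 / 6
= 0.0892

0.0892


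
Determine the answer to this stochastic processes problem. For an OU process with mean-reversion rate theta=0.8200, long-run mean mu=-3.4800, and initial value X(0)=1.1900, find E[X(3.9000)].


E[X(t)] = mu + (X(0) - mu)*exp(-theta*t)
= -3.4800 + (1.1900 - -3.4800)*exp(-0.8200*3.9000)
= -3.4800 + 4.6700 * 0.0408
= -3.2893

-3.2893


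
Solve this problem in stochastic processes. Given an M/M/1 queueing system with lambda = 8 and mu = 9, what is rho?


rho = lambda/mu
= 8/9
= 0.8889

0.8889


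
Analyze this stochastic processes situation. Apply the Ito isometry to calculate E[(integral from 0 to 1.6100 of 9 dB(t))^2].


By Ito isometry: E[(int f dB)^2] = int f^2 dt
= 9^2 * 1.6100
= 81 * 1.6100 = 130.4100

130.4100


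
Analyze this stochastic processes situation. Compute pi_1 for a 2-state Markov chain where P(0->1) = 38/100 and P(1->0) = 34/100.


Stationary distribution: pi_0 = p10/(p01+p10), pi_1 = p01/(p01+p10)
p01 = 0.3800, p10 = 0.3400
pi_1 = 0.5278

0.5278
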